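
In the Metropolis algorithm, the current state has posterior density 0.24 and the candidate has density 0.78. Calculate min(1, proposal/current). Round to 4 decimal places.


Ratio = 0.78/0.24 = 3.25
Acceptance probability = min(1, 3.25)
= 1.0

1.0


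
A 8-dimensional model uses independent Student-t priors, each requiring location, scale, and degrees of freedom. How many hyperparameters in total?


Per parameter: 3 (location, scale, and degrees of freedom).
Total = 8 * 3 = 24

24


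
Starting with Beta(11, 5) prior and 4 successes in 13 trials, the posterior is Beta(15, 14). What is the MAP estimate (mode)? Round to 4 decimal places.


The mode of Beta(a, b) when a > 1 and b > 1 is (a-1)/(a+b-2)
= (15 - 1) / (15 + 14 - 2)
= 14 / 27
= 0.5185

0.5185


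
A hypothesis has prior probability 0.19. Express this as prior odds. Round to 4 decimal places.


Odds = P(H) / P(not H) = 0.19 / 0.81
= 0.2346

0.2346


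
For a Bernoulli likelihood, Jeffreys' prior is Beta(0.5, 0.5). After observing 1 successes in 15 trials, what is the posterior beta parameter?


Jeffreys' prior for Bernoulli is Beta(0.5, 0.5).
Posterior is Beta(0.5 + k, 0.5 + n - k).
Posterior beta = 0.5 + (n - k) = 0.5 + 14 = 14.5

14.5


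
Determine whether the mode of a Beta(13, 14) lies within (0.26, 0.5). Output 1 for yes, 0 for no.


First find the mode: (a-1)/(a+b-2) = 0.48
Is 0.48 in (0.26, 0.5)? 1

1


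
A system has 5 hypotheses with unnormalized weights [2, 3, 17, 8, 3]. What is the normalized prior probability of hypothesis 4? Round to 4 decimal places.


The normalized prior is the weight divided by the total.
Total weight = 33
P(H4) = 8 / 33 = 0.2424

0.2424


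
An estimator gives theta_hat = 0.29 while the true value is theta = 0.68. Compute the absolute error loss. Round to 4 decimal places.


The absolute error loss is |theta_hat - theta|
= |0.29 - 0.68|
= 0.39

0.39


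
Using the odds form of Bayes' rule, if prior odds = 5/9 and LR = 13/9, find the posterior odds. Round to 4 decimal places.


Bayes' rule in odds form: posterior odds = prior odds * LR
= (5 * 13) / (9 * 9)
= 65/81 = 0.8025

0.8025


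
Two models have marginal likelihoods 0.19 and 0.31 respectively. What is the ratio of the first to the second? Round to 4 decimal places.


Evidence ratio = 0.19 / 0.31
= 0.6129

0.6129


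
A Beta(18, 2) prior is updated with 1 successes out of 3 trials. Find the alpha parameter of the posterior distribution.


In the Beta-Binomial conjugate update:
alpha_post = alpha_prior + successes
= 18 + 1
= 19

19


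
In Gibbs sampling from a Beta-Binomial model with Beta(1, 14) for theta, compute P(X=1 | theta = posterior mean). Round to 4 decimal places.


Posterior mean = alpha/(alpha+beta) = 1/15 = 0.0667
P(X=1|theta=mean) = theta = 0.0667

0.0667


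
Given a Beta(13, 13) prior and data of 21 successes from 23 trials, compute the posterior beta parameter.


Number of failures = 23 - 21 = 2
Posterior beta = 13 + 2 = 15

15


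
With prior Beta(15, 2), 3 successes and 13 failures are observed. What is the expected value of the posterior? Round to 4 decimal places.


Posterior = Beta(18, 15)
E[theta] = alpha/(alpha+beta)
= 18/33 = 0.5455

0.5455


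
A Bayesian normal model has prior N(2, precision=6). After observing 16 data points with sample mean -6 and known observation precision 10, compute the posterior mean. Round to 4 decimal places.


Posterior mean = (prior_precision * prior_mean + n * data_precision * data_mean) / (prior_precision + n * data_precision)
Numerator = 6*2 + 16*10*-6 = -948
Denominator = 6 + 16*10 = 166
Posterior mean = -5.7108

-5.7108


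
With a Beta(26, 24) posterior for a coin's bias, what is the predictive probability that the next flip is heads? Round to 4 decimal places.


The predictive probability equals the posterior mean.
P(next = heads) = alpha / (alpha + beta)
= 26 / 50 = 0.52

0.52


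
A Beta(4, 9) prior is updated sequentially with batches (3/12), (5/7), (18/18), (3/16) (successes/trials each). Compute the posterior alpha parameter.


Sequential conjugate updating is equivalent to a single batch update.
Total successes across all batches = 29
alpha_posterior = alpha_prior + total_successes = 4 + 29
= 33

33


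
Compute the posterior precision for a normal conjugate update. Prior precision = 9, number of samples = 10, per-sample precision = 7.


tau_post = tau_0 + n * tau
= 9 + 10 * 7 = 79

79


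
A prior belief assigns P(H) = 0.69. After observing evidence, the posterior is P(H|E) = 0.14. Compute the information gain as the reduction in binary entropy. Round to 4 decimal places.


H(prior) = -0.69*log2(0.69) - 0.31*log2(0.31)
= 0.8932
H(post) = -0.14*log2(0.14) - 0.86*log2(0.86)
= 0.5842
IG = 0.8932 - 0.5842 = 0.3089

0.3089


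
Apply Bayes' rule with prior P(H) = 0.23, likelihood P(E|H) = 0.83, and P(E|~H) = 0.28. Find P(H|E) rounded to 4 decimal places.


Step 1: Compute marginal P(E) = P(E|H)P(H) + P(E|~H)P(~H)
= 0.83*0.23 + 0.28*0.77 = 0.4065
Step 2: P(H|E) = P(E|H)P(H)/P(E) = 0.1909/0.4065
= 0.4696

0.4696


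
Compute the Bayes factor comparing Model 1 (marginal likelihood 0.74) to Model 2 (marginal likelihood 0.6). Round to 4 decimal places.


BF12 = marginal likelihood of M1 / marginal likelihood of M2
= 0.74/0.6
= 1.2333

1.2333


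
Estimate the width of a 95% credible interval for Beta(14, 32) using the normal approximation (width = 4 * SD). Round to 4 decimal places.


For Beta(a,b): Var = ab/((a+b)^2(a+b+1))
Var = 0.0045, SD = 0.0671
Approximate 95% CI width = 4 * 0.0671 = 0.2685

0.2685


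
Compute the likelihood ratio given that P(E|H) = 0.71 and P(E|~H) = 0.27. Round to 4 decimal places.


LR = P(E|H) / P(E|~H)
= 0.71 / 0.27 = 2.6296

2.6296


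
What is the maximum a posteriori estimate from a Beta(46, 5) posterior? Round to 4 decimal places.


The MAP estimate equals the mode of the distribution.
Mode of Beta(a,b) = (a-1)/(a+b-2)
= 45/49
= 0.9184

0.9184


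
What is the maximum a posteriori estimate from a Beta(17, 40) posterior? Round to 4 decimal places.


The MAP estimate equals the mode of the distribution.
Mode of Beta(a,b) = (a-1)/(a+b-2)
= 16/55
= 0.2909

0.2909


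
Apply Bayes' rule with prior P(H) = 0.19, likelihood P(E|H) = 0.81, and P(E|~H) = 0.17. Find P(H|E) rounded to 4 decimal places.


Step 1: Compute marginal P(E) = P(E|H)P(H) + P(E|~H)P(~H)
= 0.81*0.19 + 0.17*0.81 = 0.2916
Step 2: P(H|E) = P(E|H)P(H)/P(E) = 0.1539/0.2916
= 0.5278

0.5278


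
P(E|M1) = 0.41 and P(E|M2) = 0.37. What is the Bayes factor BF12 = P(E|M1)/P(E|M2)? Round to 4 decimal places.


Bayes factor BF12 = P(E|M1) / P(E|M2)
= 0.41 / 0.37
= 1.1081

1.1081


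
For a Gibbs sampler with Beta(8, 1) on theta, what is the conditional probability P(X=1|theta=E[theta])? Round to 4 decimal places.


E[theta] = 8/(8+1) = 0.8889
P(X=1|theta) = theta = 0.8889

0.8889


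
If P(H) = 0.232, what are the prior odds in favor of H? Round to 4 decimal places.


Prior odds = P(H) / (1 - P(H))
= 0.232 / 0.768
= 0.3021

0.3021


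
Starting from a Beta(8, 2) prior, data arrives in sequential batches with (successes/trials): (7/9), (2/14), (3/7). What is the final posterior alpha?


In sequential Bayesian updating, we sum all successes.
Total successes = 12
Final alpha = 8 + 12 = 20

20


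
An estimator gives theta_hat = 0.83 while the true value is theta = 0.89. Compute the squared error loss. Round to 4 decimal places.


The squared error loss is (theta_hat - theta)^2
= (0.83 - 0.89)^2
= (-0.06)^2 = 0.0036

0.0036


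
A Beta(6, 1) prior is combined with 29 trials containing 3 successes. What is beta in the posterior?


In conjugate updating:
beta_posterior = beta_prior + (n - k)
= 1 + (29 - 3)
= 1 + 26 = 27

27


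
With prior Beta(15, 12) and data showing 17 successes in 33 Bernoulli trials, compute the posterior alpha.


Conjugate update: alpha_posterior = alpha_prior + k
= 15 + 17 = 32

32


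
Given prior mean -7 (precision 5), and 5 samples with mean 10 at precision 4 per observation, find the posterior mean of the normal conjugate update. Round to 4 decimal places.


The posterior mean is a precision-weighted average of prior and data.
Post. prec. = 5 + 20 = 25
Post. mean = (-35 + 200)/25 = 165/25 = 6.6

6.6


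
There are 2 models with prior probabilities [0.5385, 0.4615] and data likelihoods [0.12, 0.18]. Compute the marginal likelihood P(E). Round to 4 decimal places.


P(E) = sum over models of P(M_i) * P(E|M_i)
= 0.5385*0.12 + 0.4615*0.18
= 0.1477

0.1477


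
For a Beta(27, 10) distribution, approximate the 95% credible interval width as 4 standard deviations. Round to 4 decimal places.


Variance of Beta(a,b) = ab / ((a+b)^2 * (a+b+1))
= 27*10 / ((37)^2 * 38)
= 0.0052
SD = sqrt(0.0052) = 0.072
Width = 4 * SD = 0.2882

0.2882


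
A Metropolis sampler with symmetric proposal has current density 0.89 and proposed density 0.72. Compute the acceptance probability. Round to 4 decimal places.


For symmetric proposals, acceptance = min(1, pi(x*)/pi(x))
= min(1, 0.72/0.89)
= min(1, 0.809) = 0.809

0.809


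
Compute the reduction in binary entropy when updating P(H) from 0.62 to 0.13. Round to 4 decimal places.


H_before = -p*log2(p) - (1-p)*log2(1-p) for p=0.62: 0.958
H_after for p=0.13: 0.5574
Reduction = 0.958 - 0.5574 = 0.4006

0.4006


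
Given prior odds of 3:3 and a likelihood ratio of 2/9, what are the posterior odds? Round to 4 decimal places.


Posterior odds = prior odds * LR
Prior odds = 3/3 = 1.0
LR = 2/9 = 0.2222
Posterior odds = 1.0 * 0.2222 = 0.2222

0.2222


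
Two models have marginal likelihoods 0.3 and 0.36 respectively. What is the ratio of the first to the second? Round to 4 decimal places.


Evidence ratio = 0.3 / 0.36
= 0.8333

0.8333


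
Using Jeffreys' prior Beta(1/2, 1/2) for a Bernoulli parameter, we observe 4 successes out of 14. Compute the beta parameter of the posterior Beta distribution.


Conjugate update: Beta(0.5 + k, 0.5 + n - k).
k = 4, n - k = 10
Posterior beta = 0.5 + (n - k) = 0.5 + 10 = 10.5

10.5


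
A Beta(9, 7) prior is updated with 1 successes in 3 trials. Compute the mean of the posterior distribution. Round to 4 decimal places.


After update: Beta(10, 9)
Mean = 10 / (10 + 9) = 10 / 19
= 0.5263

0.5263


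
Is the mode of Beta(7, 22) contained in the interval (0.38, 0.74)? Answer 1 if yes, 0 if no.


Mode = (a-1)/(a+b-2) = 6/27 = 0.2222
Interval: (0.38, 0.74)
Contains mode? 0

0


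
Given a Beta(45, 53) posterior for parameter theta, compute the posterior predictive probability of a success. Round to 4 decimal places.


For a Beta-Bernoulli model, the predictive probability is the mean:
P(success) = 45/(45+53) = 45/98 = 0.4592

0.4592


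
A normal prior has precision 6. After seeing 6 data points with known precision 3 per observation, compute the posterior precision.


In the conjugate normal model, precisions add:
tau_posterior = tau_prior + n * tau_data
= 6 + 6*3 = 24

24


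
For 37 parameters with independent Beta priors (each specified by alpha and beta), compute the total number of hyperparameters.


A Beta prior has 2 hyperparameters per parameter.
Total = 37 * 2 = 74

74


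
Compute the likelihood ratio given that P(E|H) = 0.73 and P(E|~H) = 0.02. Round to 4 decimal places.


LR = P(E|H) / P(E|~H)
= 0.73 / 0.02 = 36.5

36.5


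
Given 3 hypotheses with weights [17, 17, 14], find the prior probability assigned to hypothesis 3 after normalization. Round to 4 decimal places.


To normalize, divide each weight by the sum of all weights.
Sum = 48
Prior(H3) = 14/48 = 0.2917

0.2917


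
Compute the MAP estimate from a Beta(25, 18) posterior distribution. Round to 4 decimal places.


MAP = mode of Beta distribution
= (alpha - 1)/(alpha + beta - 2)
= (25-1)/(25+18-2)
= 24/41 = 0.5854

0.5854


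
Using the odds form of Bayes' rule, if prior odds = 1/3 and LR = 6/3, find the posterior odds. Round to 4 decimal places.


Bayes' rule in odds form: posterior odds = prior odds * LR
= (1 * 6) / (3 * 3)
= 6/9 = 0.6667

0.6667


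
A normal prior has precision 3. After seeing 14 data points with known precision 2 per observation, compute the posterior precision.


In the conjugate normal model, precisions add:
tau_posterior = tau_prior + n * tau_data
= 3 + 14*2 = 31

31


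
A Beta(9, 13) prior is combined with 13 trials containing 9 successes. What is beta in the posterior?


In conjugate updating:
beta_posterior = beta_prior + (n - k)
= 13 + (13 - 9)
= 13 + 4 = 17

17


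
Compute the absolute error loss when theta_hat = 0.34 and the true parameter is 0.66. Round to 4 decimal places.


L = |theta_hat - theta_true|
= |0.34 - 0.66| = 0.32

0.32


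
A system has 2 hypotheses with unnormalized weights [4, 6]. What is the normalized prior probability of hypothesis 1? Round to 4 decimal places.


The normalized prior is the weight divided by the total.
Total weight = 10
P(H1) = 4 / 10 = 0.4

0.4


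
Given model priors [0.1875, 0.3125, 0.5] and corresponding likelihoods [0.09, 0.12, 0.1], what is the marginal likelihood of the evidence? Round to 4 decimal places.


P(E) = sum_i P(M_i) P(E|M_i)
= 0.0169 + 0.0375 + 0.05
= 0.1044

0.1044


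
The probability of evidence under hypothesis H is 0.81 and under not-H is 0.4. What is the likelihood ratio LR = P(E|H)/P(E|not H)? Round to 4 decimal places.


LR = 0.81 / 0.4
= 2.025

2.025


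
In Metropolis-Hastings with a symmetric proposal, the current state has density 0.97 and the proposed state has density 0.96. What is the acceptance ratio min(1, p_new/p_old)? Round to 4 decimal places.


Ratio = p_new / p_old = 0.96 / 0.97 = 0.9897
Acceptance = min(1, 0.9897) = 0.9897

0.9897


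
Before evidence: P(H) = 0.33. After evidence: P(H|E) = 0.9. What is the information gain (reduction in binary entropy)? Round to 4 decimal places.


Prior entropy = 0.9149
Posterior entropy = 0.469
Information gain = 0.9149 - 0.469 = 0.4459

0.4459


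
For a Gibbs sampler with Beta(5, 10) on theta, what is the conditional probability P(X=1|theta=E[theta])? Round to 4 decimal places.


E[theta] = 5/(5+10) = 0.3333
P(X=1|theta) = theta = 0.3333

0.3333


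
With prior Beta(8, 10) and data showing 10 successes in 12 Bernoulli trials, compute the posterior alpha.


Conjugate update: alpha_posterior = alpha_prior + k
= 8 + 10 = 18

18


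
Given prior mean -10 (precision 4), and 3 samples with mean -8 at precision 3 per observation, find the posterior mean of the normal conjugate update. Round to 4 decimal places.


The posterior mean is a precision-weighted average of prior and data.
Post. prec. = 4 + 9 = 13
Post. mean = (-40 + -72)/13 = -112/13 = -8.6154

-8.6154


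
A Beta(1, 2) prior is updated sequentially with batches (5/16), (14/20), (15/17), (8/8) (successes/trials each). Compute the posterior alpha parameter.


Sequential conjugate updating is equivalent to a single batch update.
Total successes across all batches = 42
alpha_posterior = alpha_prior + total_successes = 1 + 42
= 43

43


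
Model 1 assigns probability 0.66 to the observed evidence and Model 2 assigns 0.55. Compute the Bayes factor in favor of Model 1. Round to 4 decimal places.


BF = P(data|M1) / P(data|M2)
= 0.66 / 0.55 = 1.2

1.2


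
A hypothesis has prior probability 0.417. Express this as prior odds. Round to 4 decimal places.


Odds = P(H) / P(not H) = 0.417 / 0.583
= 0.7153

0.7153


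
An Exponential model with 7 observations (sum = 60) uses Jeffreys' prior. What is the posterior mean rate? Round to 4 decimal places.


Posterior Gamma(7, 60)
E[lambda] = 7/60 = 0.1167

0.1167


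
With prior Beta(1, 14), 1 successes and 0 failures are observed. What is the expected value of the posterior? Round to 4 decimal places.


Posterior = Beta(2, 14)
E[theta] = alpha/(alpha+beta)
= 2/16 = 0.125

0.125


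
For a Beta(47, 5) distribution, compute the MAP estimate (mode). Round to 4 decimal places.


MAP = mode = (a-1)/(a+b-2)
= (47-1)/(47+5-2)
= 46/50 = 0.92

0.92


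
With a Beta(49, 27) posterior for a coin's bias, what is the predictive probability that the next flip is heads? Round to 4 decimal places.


The predictive probability equals the posterior mean.
P(next = heads) = alpha / (alpha + beta)
= 49 / 76 = 0.6447

0.6447


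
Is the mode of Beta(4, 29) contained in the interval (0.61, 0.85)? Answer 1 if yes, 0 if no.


Mode = (a-1)/(a+b-2) = 3/31 = 0.0968
Interval: (0.61, 0.85)
Contains mode? 0

0


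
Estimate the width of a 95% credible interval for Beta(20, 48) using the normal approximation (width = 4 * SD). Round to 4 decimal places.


For Beta(a,b): Var = ab/((a+b)^2(a+b+1))
Var = 0.003, SD = 0.0549
Approximate 95% CI width = 4 * 0.0549 = 0.2194

0.2194


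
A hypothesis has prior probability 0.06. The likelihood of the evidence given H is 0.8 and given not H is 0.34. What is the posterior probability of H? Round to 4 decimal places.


Using Bayes' theorem:
P(E) = 0.06 * 0.8 + 0.94 * 0.34
P(E) = 0.3676
P(H|E) = (0.06 * 0.8) / 0.3676 = 0.1306

0.1306


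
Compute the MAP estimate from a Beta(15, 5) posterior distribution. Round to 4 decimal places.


MAP = mode of Beta distribution
= (alpha - 1)/(alpha + beta - 2)
= (15-1)/(15+5-2)
= 14/18 = 0.7778

0.7778


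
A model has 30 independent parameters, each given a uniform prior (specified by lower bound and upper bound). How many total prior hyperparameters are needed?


Each uniform prior needs 2 hyperparameters (lower bound and upper bound).
Total = 2 * 30 = 60

60


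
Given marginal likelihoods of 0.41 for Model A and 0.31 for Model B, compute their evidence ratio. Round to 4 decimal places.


Ratio = ML(A) / ML(B) = 0.41/0.31
= 1.3226

1.3226


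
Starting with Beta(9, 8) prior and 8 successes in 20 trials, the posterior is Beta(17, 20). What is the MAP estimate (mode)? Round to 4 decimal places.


The mode of Beta(a, b) when a > 1 and b > 1 is (a-1)/(a+b-2)
= (17 - 1) / (17 + 20 - 2)
= 16 / 35
= 0.4571

0.4571


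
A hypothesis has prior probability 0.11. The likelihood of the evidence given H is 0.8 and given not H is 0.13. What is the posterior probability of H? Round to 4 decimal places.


Using Bayes' theorem:
P(E) = 0.11 * 0.8 + 0.89 * 0.13
P(E) = 0.2037
P(H|E) = (0.11 * 0.8) / 0.2037 = 0.432

0.432


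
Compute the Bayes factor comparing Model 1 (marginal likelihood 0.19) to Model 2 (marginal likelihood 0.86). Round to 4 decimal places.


BF12 = marginal likelihood of M1 / marginal likelihood of M2
= 0.19/0.86
= 0.2209

0.2209


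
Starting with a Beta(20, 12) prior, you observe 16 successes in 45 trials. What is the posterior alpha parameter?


For a Beta-Binomial conjugate model:
Posterior alpha = prior alpha + number of successes
= 20 + 16 = 36

36


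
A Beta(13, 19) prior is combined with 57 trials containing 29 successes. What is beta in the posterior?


In conjugate updating:
beta_posterior = beta_prior + (n - k)
= 19 + (57 - 29)
= 19 + 28 = 47

47


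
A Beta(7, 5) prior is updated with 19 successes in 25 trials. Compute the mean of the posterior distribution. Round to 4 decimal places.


After update: Beta(26, 11)
Mean = 26 / (26 + 11) = 26 / 37
= 0.7027

0.7027


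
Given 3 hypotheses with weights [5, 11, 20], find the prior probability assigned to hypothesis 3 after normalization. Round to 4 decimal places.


To normalize, divide each weight by the sum of all weights.
Sum = 36
Prior(H3) = 20/36 = 0.5556

0.5556


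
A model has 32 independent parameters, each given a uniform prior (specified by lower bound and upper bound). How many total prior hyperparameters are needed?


Each uniform prior needs 2 hyperparameters (lower bound and upper bound).
Total = 2 * 32 = 64

64


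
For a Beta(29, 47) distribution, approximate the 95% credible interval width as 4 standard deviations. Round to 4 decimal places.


Variance of Beta(a,b) = ab / ((a+b)^2 * (a+b+1))
= 29*47 / ((76)^2 * 77)
= 0.0031
SD = sqrt(0.0031) = 0.0554
Width = 4 * SD = 0.2214

0.2214


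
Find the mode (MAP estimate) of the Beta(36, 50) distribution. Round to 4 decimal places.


For Beta(a,b) with a,b > 1:
Mode = (a-1)/(a+b-2) = (36-1)/(86-2)
= 35/84 = 0.4167

0.4167


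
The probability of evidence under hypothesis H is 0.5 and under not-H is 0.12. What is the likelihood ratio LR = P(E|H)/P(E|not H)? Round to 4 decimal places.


LR = 0.5 / 0.12
= 4.1667

4.1667


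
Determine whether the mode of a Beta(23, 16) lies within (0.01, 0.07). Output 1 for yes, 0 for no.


First find the mode: (a-1)/(a+b-2) = 0.5946
Is 0.5946 in (0.01, 0.07)? 0

0


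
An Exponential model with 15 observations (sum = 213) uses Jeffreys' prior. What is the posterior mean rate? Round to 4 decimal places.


Posterior Gamma(15, 213)
E[lambda] = 15/213 = 0.0704

0.0704


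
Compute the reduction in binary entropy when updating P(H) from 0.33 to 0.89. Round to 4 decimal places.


H_before = -p*log2(p) - (1-p)*log2(1-p) for p=0.33: 0.9149
H_after for p=0.89: 0.4999
Reduction = 0.9149 - 0.4999 = 0.415

0.415


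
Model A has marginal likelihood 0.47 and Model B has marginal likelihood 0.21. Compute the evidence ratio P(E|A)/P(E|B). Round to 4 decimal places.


Evidence ratio = P(E|A) / P(E|B)
= 0.47 / 0.21
= 2.2381

2.2381


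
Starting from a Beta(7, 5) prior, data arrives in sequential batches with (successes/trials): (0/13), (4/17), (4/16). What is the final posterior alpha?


In sequential Bayesian updating, we sum all successes.
Total successes = 8
Final alpha = 7 + 8 = 15

15


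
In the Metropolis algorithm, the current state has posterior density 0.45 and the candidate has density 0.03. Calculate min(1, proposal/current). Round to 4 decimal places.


Ratio = 0.03/0.45 = 0.0667
Acceptance probability = min(1, 0.0667)
= 0.0667

0.0667


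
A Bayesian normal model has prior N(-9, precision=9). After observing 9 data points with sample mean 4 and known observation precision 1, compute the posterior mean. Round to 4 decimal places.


Posterior mean = (prior_precision * prior_mean + n * data_precision * data_mean) / (prior_precision + n * data_precision)
Numerator = 9*-9 + 9*1*4 = -45
Denominator = 9 + 9*1 = 18
Posterior mean = -2.5

-2.5


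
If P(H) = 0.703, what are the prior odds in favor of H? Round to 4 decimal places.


Prior odds = P(H) / (1 - P(H))
= 0.703 / 0.297
= 2.367

2.367


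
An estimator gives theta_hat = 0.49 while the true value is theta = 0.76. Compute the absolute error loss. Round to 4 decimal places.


The absolute error loss is |theta_hat - theta|
= |0.49 - 0.76|
= 0.27

0.27


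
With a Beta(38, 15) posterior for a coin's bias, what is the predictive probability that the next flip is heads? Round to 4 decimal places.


The predictive probability equals the posterior mean.
P(next = heads) = alpha / (alpha + beta)
= 38 / 53 = 0.717

0.717


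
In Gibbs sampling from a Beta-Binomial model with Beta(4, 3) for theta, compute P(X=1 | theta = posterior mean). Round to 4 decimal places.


Posterior mean = alpha/(alpha+beta) = 4/7 = 0.5714
P(X=1|theta=mean) = theta = 0.5714

0.5714


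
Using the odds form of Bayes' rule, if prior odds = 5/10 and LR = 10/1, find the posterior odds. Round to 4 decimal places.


Bayes' rule in odds form: posterior odds = prior odds * LR
= (5 * 10) / (10 * 1)
= 50/10 = 5.0

5.0


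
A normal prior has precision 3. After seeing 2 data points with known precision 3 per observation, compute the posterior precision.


In the conjugate normal model, precisions add:
tau_posterior = tau_prior + n * tau_data
= 3 + 2*3 = 9

9


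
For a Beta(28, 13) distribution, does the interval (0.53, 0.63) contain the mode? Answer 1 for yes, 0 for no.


Mode of Beta(a,b) = (a-1)/(a+b-2)
= (28-1)/(28+13-2) = 0.6923
Check: 0.53 <= 0.6923 <= 0.63?
Result: 0

0


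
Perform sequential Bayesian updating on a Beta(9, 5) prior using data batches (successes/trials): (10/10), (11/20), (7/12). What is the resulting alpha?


Accumulate successes: 28
Posterior alpha = prior alpha + sum of successes
= 9 + 28 = 37

37


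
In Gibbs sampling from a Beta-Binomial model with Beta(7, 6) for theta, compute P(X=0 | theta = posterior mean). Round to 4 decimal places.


Posterior mean = alpha/(alpha+beta) = 7/13 = 0.5385
P(X=0|theta=mean) = 1 - theta = 0.4615

0.4615


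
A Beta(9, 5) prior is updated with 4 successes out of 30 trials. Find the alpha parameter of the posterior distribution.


In the Beta-Binomial conjugate update:
alpha_post = alpha_prior + successes
= 9 + 4
= 13

13


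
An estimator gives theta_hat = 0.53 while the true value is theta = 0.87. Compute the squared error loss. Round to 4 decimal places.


The squared error loss is (theta_hat - theta)^2
= (0.53 - 0.87)^2
= (-0.34)^2 = 0.1156

0.1156


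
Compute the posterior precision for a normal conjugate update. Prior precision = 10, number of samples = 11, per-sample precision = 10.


tau_post = tau_0 + n * tau
= 10 + 11 * 10 = 120

120


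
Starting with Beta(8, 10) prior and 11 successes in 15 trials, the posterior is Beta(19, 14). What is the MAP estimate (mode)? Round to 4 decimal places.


The mode of Beta(a, b) when a > 1 and b > 1 is (a-1)/(a+b-2)
= (19 - 1) / (19 + 14 - 2)
= 18 / 31
= 0.5806

0.5806


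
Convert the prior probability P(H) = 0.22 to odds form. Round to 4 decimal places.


P(not H) = 1 - 0.22 = 0.78
Odds = 0.22 / 0.78 = 0.2821

0.2821


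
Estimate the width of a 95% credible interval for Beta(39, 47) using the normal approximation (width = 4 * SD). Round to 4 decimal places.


For Beta(a,b): Var = ab/((a+b)^2(a+b+1))
Var = 0.0028, SD = 0.0534
Approximate 95% CI width = 4 * 0.0534 = 0.2135

0.2135


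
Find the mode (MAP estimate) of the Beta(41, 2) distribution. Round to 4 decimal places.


For Beta(a,b) with a,b > 1:
Mode = (a-1)/(a+b-2) = (41-1)/(43-2)
= 40/41 = 0.9756

0.9756


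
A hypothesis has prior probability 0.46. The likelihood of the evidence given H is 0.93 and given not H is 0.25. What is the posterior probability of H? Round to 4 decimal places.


Using Bayes' theorem:
P(E) = 0.46 * 0.93 + 0.54 * 0.25
P(E) = 0.5628
P(H|E) = (0.46 * 0.93) / 0.5628 = 0.7601

0.7601


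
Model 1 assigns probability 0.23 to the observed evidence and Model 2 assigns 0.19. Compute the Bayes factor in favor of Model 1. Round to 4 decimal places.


BF = P(data|M1) / P(data|M2)
= 0.23 / 0.19 = 1.2105

1.2105


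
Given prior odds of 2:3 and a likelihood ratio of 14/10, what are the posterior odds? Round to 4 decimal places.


Posterior odds = prior odds * LR
Prior odds = 2/3 = 0.6667
LR = 14/10 = 1.4
Posterior odds = 0.6667 * 1.4 = 0.9333

0.9333


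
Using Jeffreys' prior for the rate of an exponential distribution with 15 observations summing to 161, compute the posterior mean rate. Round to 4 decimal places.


Jeffreys' prior leads to posterior Gamma(15, 161).
Mean = 15/161 = 0.0932

0.0932


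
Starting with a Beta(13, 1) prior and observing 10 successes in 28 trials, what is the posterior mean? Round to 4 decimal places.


Posterior parameters: alpha = 13 + 10 = 23
beta = 1 + 18 = 19
Posterior mean = alpha / (alpha + beta) = 23 / 42
= 0.5476

0.5476


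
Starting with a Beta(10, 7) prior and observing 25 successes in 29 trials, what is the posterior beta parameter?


Posterior beta = prior beta + failures
Failures = 29 - 25 = 4
beta_post = 7 + 4 = 11

11


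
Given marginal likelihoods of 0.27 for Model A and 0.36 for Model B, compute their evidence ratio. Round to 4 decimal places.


Ratio = ML(A) / ML(B) = 0.27/0.36
= 0.75

0.75


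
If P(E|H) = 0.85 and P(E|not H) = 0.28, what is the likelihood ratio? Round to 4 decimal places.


Likelihood ratio = P(E|H) / P(E|not H)
= 0.85 / 0.28
= 3.0357

3.0357


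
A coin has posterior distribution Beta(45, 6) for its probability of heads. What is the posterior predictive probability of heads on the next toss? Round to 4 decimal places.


Posterior predictive = E[theta] = alpha/(alpha+beta)
= 45/51
= 0.8824

0.8824


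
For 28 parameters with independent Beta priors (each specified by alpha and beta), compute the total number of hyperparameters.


A Beta prior has 2 hyperparameters per parameter.
Total = 28 * 2 = 56

56


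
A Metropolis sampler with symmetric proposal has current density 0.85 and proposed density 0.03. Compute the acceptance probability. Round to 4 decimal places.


For symmetric proposals, acceptance = min(1, pi(x*)/pi(x))
= min(1, 0.03/0.85)
= min(1, 0.0353) = 0.0353

0.0353


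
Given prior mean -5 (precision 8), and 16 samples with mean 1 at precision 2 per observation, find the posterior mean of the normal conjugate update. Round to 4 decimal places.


The posterior mean is a precision-weighted average of prior and data.
Post. prec. = 8 + 32 = 40
Post. mean = (-40 + 32)/40 = -8/40 = -0.2

-0.2


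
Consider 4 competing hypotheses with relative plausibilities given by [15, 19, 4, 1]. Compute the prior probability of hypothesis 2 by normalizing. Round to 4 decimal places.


Sum of weights = 15 + 19 + 4 + 1 = 39
Normalized prior for H2 = 19 / 39
= 0.4872

0.4872


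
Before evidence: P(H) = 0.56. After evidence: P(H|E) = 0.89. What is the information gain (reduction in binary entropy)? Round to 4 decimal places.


Prior entropy = 0.9896
Posterior entropy = 0.4999
Information gain = 0.9896 - 0.4999 = 0.4897

0.4897


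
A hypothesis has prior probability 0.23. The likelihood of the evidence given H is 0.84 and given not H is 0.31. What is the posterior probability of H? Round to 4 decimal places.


Using Bayes' theorem:
P(E) = 0.23 * 0.84 + 0.77 * 0.31
P(E) = 0.4319
P(H|E) = (0.23 * 0.84) / 0.4319 = 0.4473

0.4473


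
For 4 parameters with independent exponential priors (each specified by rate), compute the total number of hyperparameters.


A exponential prior has 1 hyperparameter per parameter.
Total = 4 * 1 = 4

4


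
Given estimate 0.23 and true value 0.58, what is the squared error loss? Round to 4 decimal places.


Squared error = (estimate - true)^2
Difference = -0.35
Loss = -0.35^2 = 0.1225

0.1225


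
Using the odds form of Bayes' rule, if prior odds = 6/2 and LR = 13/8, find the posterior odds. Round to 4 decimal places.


Bayes' rule in odds form: posterior odds = prior odds * LR
= (6 * 13) / (2 * 8)
= 78/16 = 4.875

4.875


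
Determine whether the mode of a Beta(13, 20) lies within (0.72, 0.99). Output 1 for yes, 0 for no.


First find the mode: (a-1)/(a+b-2) = 0.3871
Is 0.3871 in (0.72, 0.99)? 0

0


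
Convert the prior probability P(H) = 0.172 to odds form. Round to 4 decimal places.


P(not H) = 1 - 0.172 = 0.828
Odds = 0.172 / 0.828 = 0.2077

0.2077


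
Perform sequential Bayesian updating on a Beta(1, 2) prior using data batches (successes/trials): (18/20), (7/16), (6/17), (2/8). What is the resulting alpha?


Accumulate successes: 33
Posterior alpha = prior alpha + sum of successes
= 1 + 33 = 34

34


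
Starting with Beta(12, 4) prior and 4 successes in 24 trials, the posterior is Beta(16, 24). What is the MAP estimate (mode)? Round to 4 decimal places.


The mode of Beta(a, b) when a > 1 and b > 1 is (a-1)/(a+b-2)
= (16 - 1) / (16 + 24 - 2)
= 15 / 38
= 0.3947

0.3947


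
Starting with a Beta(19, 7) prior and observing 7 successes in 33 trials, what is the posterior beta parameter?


Posterior beta = prior beta + failures
Failures = 33 - 7 = 26
beta_post = 7 + 26 = 33

33


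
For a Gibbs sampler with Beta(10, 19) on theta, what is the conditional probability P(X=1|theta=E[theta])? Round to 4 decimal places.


E[theta] = 10/(10+19) = 0.3448
P(X=1|theta) = theta = 0.3448

0.3448


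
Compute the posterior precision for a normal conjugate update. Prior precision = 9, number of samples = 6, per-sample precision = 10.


tau_post = tau_0 + n * tau
= 9 + 6 * 10 = 69

69


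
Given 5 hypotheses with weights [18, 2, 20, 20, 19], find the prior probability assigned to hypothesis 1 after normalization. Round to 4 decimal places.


To normalize, divide each weight by the sum of all weights.
Sum = 79
Prior(H1) = 18/79 = 0.2278

0.2278


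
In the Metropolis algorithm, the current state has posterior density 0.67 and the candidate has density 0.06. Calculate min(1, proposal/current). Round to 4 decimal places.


Ratio = 0.06/0.67 = 0.0896
Acceptance probability = min(1, 0.0896)
= 0.0896

0.0896


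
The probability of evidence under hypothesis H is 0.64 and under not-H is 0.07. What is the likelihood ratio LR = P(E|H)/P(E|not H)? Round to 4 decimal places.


LR = 0.64 / 0.07
= 9.1429

9.1429


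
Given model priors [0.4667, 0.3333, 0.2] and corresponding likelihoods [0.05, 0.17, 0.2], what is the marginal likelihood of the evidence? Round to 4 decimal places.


P(E) = sum_i P(M_i) P(E|M_i)
= 0.0233 + 0.0567 + 0.04
= 0.12

0.12


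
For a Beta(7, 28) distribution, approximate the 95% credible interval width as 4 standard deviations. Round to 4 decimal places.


Variance of Beta(a,b) = ab / ((a+b)^2 * (a+b+1))
= 7*28 / ((35)^2 * 36)
= 0.0044
SD = sqrt(0.0044) = 0.0667
Width = 4 * SD = 0.2667

0.2667


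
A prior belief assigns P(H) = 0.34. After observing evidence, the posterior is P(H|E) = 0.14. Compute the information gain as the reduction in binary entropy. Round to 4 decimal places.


H(prior) = -0.34*log2(0.34) - 0.66*log2(0.66)
= 0.9248
H(post) = -0.14*log2(0.14) - 0.86*log2(0.86)
= 0.5842
IG = 0.9248 - 0.5842 = 0.3406

0.3406


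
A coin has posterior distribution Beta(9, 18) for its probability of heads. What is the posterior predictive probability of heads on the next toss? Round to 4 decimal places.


Posterior predictive = E[theta] = alpha/(alpha+beta)
= 9/27
= 0.3333

0.3333


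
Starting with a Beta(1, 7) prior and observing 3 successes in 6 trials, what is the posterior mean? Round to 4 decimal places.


Posterior parameters: alpha = 1 + 3 = 4
beta = 7 + 3 = 10
Posterior mean = alpha / (alpha + beta) = 4 / 14
= 0.2857

0.2857


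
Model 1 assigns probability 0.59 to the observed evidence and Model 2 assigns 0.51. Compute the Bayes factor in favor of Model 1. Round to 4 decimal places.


BF = P(data|M1) / P(data|M2)
= 0.59 / 0.51 = 1.1569

1.1569


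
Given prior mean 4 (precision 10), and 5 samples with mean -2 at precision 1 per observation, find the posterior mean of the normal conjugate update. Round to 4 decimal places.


The posterior mean is a precision-weighted average of prior and data.
Post. prec. = 10 + 5 = 15
Post. mean = (40 + -10)/15 = 30/15 = 2.0

2.0


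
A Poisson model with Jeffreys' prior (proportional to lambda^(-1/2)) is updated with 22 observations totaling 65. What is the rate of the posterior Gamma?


Posterior = Gamma(0.5 + S, n)
= Gamma(0.5 + 65, 22)
Posterior rate = 0 + n = 22

22.0


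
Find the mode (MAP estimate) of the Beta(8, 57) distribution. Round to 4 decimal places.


For Beta(a,b) with a,b > 1:
Mode = (a-1)/(a+b-2) = (8-1)/(65-2)
= 7/63 = 0.1111

0.1111


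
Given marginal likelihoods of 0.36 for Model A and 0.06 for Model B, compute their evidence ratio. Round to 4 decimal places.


Ratio = ML(A) / ML(B) = 0.36/0.06
= 6.0

6.0


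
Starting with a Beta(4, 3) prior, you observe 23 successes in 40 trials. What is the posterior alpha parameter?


For a Beta-Binomial conjugate model:
Posterior alpha = prior alpha + number of successes
= 4 + 23 = 27

27


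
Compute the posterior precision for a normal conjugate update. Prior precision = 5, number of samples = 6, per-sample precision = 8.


tau_post = tau_0 + n * tau
= 5 + 6 * 8 = 53

53


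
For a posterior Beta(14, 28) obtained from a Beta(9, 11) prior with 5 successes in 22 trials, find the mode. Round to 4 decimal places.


Mode = (alpha - 1) / (alpha + beta - 2)
= 13 / 40
= 0.325

0.325


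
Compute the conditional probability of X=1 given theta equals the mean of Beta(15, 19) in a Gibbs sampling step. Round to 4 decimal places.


Mean of Beta(15, 19) = 0.4412
P(X=1 | theta=0.4412) = 0.4412

0.4412


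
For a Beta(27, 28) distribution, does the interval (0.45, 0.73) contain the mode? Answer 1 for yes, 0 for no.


Mode of Beta(a,b) = (a-1)/(a+b-2)
= (27-1)/(27+28-2) = 0.4906
Check: 0.45 <= 0.4906 <= 0.73?
Result: 1

1


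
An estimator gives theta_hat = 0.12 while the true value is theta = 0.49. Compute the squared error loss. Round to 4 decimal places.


The squared error loss is (theta_hat - theta)^2
= (0.12 - 0.49)^2
= (-0.37)^2 = 0.1369

0.1369


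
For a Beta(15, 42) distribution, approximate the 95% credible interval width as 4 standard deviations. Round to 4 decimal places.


Variance of Beta(a,b) = ab / ((a+b)^2 * (a+b+1))
= 15*42 / ((57)^2 * 58)
= 0.0033
SD = sqrt(0.0033) = 0.0578
Width = 4 * SD = 0.2313

0.2313


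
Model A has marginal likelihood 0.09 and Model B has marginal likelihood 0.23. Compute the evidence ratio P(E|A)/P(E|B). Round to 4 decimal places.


Evidence ratio = P(E|A) / P(E|B)
= 0.09 / 0.23
= 0.3913

0.3913


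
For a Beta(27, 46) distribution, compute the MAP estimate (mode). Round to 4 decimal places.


MAP = mode = (a-1)/(a+b-2)
= (27-1)/(27+46-2)
= 26/71 = 0.3662

0.3662


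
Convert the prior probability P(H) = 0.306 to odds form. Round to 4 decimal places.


P(not H) = 1 - 0.306 = 0.694
Odds = 0.306 / 0.694 = 0.4409

0.4409


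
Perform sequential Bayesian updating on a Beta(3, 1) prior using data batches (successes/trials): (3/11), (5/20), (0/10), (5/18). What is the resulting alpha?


Accumulate successes: 13
Posterior alpha = prior alpha + sum of successes
= 3 + 13 = 16

16


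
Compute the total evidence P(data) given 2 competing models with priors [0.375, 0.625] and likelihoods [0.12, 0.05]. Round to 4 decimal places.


Marginal likelihood = sum P(model_i) * P(data|model_i)
Model 1: 0.375 * 0.12 = 0.045
Model 2: 0.625 * 0.05 = 0.0312
Total = 0.0762

0.0762


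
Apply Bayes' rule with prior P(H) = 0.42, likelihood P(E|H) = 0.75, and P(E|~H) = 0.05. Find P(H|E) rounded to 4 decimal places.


Step 1: Compute marginal P(E) = P(E|H)P(H) + P(E|~H)P(~H)
= 0.75*0.42 + 0.05*0.58 = 0.344
Step 2: P(H|E) = P(E|H)P(H)/P(E) = 0.315/0.344
= 0.9157

0.9157


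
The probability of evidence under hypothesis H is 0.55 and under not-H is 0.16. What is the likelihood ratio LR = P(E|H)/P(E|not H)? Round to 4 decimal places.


LR = 0.55 / 0.16
= 3.4375

3.4375


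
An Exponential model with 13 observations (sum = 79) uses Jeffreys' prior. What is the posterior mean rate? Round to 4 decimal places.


Posterior Gamma(13, 79)
E[lambda] = 13/79 = 0.1646

0.1646


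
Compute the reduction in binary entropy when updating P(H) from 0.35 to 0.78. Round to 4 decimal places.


H_before = -p*log2(p) - (1-p)*log2(1-p) for p=0.35: 0.9341
H_after for p=0.78: 0.7602
Reduction = 0.9341 - 0.7602 = 0.1739

0.1739


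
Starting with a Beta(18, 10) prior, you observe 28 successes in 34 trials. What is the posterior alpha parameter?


For a Beta-Binomial conjugate model:
Posterior alpha = prior alpha + number of successes
= 18 + 28 = 46

46


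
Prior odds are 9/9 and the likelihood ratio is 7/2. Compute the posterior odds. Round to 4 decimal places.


Posterior odds = prior odds * likelihood ratio
= (9/9) * (7/2)
= 63 / 18
= 3.5

3.5


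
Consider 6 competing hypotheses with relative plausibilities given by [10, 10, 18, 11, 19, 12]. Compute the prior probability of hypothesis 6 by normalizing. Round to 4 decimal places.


Sum of weights = 10 + 10 + 18 + 11 + 19 + 12 = 80
Normalized prior for H6 = 12 / 80
= 0.15

0.15
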